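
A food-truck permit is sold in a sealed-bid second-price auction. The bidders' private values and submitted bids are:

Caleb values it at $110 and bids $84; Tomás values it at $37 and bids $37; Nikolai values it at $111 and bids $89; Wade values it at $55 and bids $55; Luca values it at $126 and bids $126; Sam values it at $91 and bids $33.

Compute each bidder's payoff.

Ordered from highest: Luca $126 > Nikolai $89 > Caleb $84 > Wade $55 > Tomás $37 > Sam $33.
Luca has the top bid and wins; the price is the second-highest bid, $89.
Luca's payoff = $126 − $89 = $37. All other bidders lose, so their payoff is 0.

Caleb $0, Tomás $0, Nikolai $0, Wade $0, Luca $37, Sam $0.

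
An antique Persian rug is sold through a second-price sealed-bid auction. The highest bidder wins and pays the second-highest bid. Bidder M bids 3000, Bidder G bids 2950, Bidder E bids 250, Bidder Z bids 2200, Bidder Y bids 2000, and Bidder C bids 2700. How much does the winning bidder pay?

2950

Ordered from highest: Bidder M 3000; Bidder G 2950; Bidder C 2700; Bidder Z 2200; Bidder Y 2000; Bidder E 250.
Bidder M has the highest bid, so Bidder M wins.
The second-highest bid is 2950, so that is what Bidder M pays.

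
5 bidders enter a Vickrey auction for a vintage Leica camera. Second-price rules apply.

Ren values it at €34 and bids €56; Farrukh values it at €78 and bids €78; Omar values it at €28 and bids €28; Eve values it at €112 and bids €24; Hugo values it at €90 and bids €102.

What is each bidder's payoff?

Bids in descending order: Hugo €102; Farrukh €78; Ren €56; Omar €28; Eve €24.
Hugo has the top bid and wins; the price is the second-highest bid, €78.
Hugo's payoff = €90 − €78 = €12. All other bidders lose, so their payoff is 0.

Ren €0, Farrukh €0, Omar €0, Eve €0, Hugo €12.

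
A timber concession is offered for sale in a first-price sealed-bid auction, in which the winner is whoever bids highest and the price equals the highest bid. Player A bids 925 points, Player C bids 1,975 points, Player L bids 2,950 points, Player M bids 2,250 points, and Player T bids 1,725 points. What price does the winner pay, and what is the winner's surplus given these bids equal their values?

Ordered from highest: Player L 2,950 points, then Player M 2,250 points, then Player C 1,975 points, then Player T 1,725 points, then Player A 925 points.
Player L is the highest bidder, so Player L wins.
Under the first-price rule, the price is the highest bid: 2,950 points.
Surplus = 2,950 points − 2,950 points = 0 points.

The winner pays 2,950 points for a surplus of 0 points.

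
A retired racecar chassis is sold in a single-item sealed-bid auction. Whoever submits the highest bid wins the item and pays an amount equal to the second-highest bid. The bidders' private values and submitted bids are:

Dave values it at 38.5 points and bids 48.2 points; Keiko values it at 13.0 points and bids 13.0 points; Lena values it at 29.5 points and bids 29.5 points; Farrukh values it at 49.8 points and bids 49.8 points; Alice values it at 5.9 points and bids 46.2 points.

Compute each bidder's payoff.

Dave 0.0 points, Keiko 0.0 points, Lena 0.0 points, Farrukh 1.6 points, Alice 0.0 points.

Ordered from highest: Farrukh 49.8 points > Dave 48.2 points > Alice 46.2 points > Lena 29.5 points > Keiko 13.0 points.
Farrukh has the top bid and wins; the price is the second-highest bid, 48.2 points.
Farrukh's payoff = 49.8 points − 48.2 points = 1.6 points. All other bidders lose, so their payoff is 0.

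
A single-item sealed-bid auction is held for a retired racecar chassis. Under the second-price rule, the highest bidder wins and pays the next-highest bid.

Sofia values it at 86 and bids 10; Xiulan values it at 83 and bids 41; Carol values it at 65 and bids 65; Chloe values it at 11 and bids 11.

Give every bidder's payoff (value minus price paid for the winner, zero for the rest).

Ranking the bids: Carol 65; Xiulan 41; Chloe 11; Sofia 10.
Carol has the top bid and wins; the price is the second-highest bid, 41.
Carol's payoff = 65 − 41 = 24. All other bidders lose, so their payoff is 0.

Payoffs: Sofia 0, Xiulan 0, Carol 24, Chloe 0.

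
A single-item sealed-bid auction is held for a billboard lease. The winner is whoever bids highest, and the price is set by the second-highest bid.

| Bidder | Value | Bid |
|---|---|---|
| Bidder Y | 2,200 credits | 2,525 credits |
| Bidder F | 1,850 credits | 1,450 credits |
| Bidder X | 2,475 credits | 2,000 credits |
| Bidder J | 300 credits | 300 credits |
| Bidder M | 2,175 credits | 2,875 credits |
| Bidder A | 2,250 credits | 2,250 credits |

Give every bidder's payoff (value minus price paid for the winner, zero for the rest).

Payoffs: Bidder Y 0 credits, Bidder F 0 credits, Bidder X 0 credits, Bidder J 0 credits, Bidder M -350 credits, Bidder A 0 credits.

Sorted high to low: Bidder M 2,875 credits, then Bidder Y 2,525 credits, then Bidder A 2,250 credits, then Bidder X 2,000 credits, then Bidder F 1,450 credits, then Bidder J 300 credits.
Bidder M has the top bid and wins; the price is the second-highest bid, 2,525 credits.
Bidder M's payoff = 2,175 credits − 2,525 credits = -350 credits. All other bidders lose, so their payoff is 0.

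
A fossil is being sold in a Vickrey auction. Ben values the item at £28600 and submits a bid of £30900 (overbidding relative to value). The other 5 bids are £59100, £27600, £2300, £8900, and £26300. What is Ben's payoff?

Highest competing bid: £59100.
Ben's bid £30900 is not the highest, so Ben loses, pays nothing, and earns zero payoff.

Payoff = £0.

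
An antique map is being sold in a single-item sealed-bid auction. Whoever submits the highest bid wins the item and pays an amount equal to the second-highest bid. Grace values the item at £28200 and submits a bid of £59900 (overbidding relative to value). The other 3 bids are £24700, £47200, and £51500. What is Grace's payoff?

Highest competing bid: £51500.
Grace's bid £59900 is the highest overall, so Grace wins and pays the second-highest bid, £51500.
Payoff = value − price = £28200 − £51500 = -£23300.

Payoff = -£23300.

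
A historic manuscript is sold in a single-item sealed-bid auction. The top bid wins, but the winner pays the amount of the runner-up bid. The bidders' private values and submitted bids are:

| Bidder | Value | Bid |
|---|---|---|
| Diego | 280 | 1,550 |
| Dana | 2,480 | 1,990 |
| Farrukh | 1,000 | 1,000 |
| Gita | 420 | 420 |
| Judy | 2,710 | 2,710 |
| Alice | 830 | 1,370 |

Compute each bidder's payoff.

Payoffs: Diego 0, Dana 0, Farrukh 0, Gita 0, Judy 720, Alice 0.

Ordered from highest: Judy 2,710 > Dana 1,990 > Diego 1,550 > Alice 1,370 > Farrukh 1,000 > Gita 420.
Judy has the top bid and wins; the price is the second-highest bid, 1,990.
Judy's payoff = 2,710 − 1,990 = 720. All other bidders lose, so their payoff is 0.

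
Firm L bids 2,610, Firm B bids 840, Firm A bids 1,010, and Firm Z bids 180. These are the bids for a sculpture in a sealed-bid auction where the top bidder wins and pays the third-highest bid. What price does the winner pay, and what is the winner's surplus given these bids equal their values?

The winner pays 840 for a surplus of 1,770.

Bids in descending order: Firm L 2,610 > Firm A 1,010 > Firm B 840 > Firm Z 180.
Firm L is the highest bidder, so Firm L wins.
Under the third-price rule, the price is the third-highest bid: 840.
Surplus = 2,610 − 840 = 1,770.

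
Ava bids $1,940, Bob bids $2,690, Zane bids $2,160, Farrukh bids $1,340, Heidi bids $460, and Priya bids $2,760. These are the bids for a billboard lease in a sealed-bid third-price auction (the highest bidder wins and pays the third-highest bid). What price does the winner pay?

Bids in descending order: Priya $2,760 > Bob $2,690 > Zane $2,160 > Ava $1,940 > Farrukh $1,340 > Heidi $460.
Priya is the highest bidder, so Priya wins.
Under the third-price rule, the price is the third-highest bid: $2,160.

Price paid: $2,160.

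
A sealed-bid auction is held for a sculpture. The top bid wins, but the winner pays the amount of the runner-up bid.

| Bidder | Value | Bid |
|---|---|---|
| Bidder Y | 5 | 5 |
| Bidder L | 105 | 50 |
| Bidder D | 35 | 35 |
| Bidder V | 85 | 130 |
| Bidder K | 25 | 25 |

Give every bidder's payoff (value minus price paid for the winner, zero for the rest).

Ordered from highest: Bidder V 130, then Bidder L 50, then Bidder D 35, then Bidder K 25, then Bidder Y 5.
Bidder V has the top bid and wins; the price is the second-highest bid, 50.
Bidder V's payoff = 85 − 50 = 35. All other bidders lose, so their payoff is 0.

Payoffs: Bidder Y 0, Bidder L 0, Bidder D 0, Bidder V 35, Bidder K 0.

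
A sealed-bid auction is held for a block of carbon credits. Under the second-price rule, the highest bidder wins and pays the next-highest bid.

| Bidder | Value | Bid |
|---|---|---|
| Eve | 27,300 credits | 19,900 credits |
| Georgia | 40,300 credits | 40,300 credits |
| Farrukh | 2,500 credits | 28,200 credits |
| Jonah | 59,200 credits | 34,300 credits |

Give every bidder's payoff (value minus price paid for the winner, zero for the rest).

Payoffs: Eve 0 credits, Georgia 6,000 credits, Farrukh 0 credits, Jonah 0 credits.

Bids in descending order: Georgia 40,300 credits > Jonah 34,300 credits > Farrukh 28,200 credits > Eve 19,900 credits.
Georgia has the top bid and wins; the price is the second-highest bid, 34,300 credits.
Georgia's payoff = 40,300 credits − 34,300 credits = 6,000 credits. All other bidders lose, so their payoff is 0.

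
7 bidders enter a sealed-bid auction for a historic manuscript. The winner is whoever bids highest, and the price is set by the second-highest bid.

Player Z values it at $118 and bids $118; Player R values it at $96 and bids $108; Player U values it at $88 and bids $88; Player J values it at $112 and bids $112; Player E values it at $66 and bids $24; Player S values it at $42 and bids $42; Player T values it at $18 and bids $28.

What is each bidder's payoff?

Sorted high to low: Player Z $118 > Player J $112 > Player R $108 > Player U $88 > Player S $42 > Player T $28 > Player E $24.
Player Z has the top bid and wins; the price is the second-highest bid, $112.
Player Z's payoff = $118 − $112 = $6. All other bidders lose, so their payoff is 0.

Player Z $6, Player R $0, Player U $0, Player J $0, Player E $0, Player S $0, Player T $0.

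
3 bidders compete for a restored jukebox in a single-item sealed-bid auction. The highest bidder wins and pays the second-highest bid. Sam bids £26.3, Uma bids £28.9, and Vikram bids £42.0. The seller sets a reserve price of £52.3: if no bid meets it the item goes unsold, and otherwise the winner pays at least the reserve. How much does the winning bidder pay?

unsold

Sorted high to low: Vikram £42.0, then Uma £28.9, then Sam £26.3.
The top bid £42.0 is below the reserve £52.3, so the item goes unsold and nothing is paid.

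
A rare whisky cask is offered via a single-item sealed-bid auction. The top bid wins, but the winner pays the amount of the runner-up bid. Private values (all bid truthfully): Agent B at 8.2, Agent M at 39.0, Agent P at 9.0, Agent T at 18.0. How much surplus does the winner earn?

Ordered from highest: Agent M 39.0 > Agent T 18.0 > Agent P 9.0 > Agent B 8.2.
Agent M wins with the top bid and pays the second-highest, 18.0.
Surplus = 39.0 − 18.0 = 21.0.

Winner's surplus: 21.0.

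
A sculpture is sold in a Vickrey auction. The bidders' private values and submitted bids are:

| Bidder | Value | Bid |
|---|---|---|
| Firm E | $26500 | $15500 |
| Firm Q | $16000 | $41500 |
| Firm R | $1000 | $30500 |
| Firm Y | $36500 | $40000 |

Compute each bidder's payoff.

Payoffs: Firm E $0, Firm Q -$24000, Firm R $0, Firm Y $0.

Sorted high to low: Firm Q $41500; Firm Y $40000; Firm R $30500; Firm E $15500.
Firm Q has the top bid and wins; the price is the second-highest bid, $40000.
Firm Q's payoff = $16000 − $40000 = -$24000. All other bidders lose, so their payoff is 0.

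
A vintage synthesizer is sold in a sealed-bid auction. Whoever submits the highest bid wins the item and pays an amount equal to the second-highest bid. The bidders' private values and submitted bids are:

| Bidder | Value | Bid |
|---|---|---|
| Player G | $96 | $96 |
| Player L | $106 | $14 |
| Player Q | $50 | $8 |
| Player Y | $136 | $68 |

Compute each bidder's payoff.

Payoffs: Player G $28, Player L $0, Player Q $0, Player Y $0.

Ordered from highest: Player G $96 > Player Y $68 > Player L $14 > Player Q $8.
Player G has the top bid and wins; the price is the second-highest bid, $68.
Player G's payoff = $96 − $68 = $28. All other bidders lose, so their payoff is 0.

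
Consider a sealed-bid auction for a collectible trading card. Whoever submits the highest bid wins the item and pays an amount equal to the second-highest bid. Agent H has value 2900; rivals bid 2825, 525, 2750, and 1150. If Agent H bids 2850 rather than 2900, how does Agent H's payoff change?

The highest competing bid is 2825.
Bidding truthfully at 2900: Agent H has the top bid, wins, and pays the second-highest bid 2825. Payoff = 2900 − 2825 = 75.
Bidding 2850: Agent H has the top bid, wins, and pays the second-highest bid 2825. Payoff = 2900 − 2825 = 75.
Change = 75 − 75 = 0.
The bid only affects whether you win, not the price — here both bids land on the same side of the top rival bid, so the deviation is payoff-neutral.

Payoff change: 0.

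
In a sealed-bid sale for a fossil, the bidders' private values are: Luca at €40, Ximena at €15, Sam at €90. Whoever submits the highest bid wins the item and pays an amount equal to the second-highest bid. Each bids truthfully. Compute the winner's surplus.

Ordered from highest: Sam €90; Luca €40; Ximena €15.
Sam wins with the top bid and pays the second-highest, €40.
Surplus = €90 − €40 = €50.

€50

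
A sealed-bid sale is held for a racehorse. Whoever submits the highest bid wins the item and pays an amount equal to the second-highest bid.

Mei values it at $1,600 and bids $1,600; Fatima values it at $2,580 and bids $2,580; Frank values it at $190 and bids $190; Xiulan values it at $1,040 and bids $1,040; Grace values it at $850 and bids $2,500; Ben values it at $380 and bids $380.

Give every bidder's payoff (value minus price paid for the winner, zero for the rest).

Mei $0, Fatima $80, Frank $0, Xiulan $0, Grace $0, Ben $0.

Ranking the bids: Fatima $2,580 > Grace $2,500 > Mei $1,600 > Xiulan $1,040 > Ben $380 > Frank $190.
Fatima has the top bid and wins; the price is the second-highest bid, $2,500.
Fatima's payoff = $2,580 − $2,500 = $80. All other bidders lose, so their payoff is 0.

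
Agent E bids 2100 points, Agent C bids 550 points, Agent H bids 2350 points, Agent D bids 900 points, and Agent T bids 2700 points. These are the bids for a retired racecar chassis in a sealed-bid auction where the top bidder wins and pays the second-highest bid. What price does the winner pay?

Sorted high to low: Agent T 2700 points > Agent H 2350 points > Agent E 2100 points > Agent D 900 points > Agent C 550 points.
Agent T is the highest bidder, so Agent T wins.
Under the second-price rule, the price is the second-highest bid: 2350 points.

The winner pays 2350 points.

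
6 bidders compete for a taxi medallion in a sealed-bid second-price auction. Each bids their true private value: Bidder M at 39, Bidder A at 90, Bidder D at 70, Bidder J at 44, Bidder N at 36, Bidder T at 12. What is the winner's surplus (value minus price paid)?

Winner's surplus: 20.

Sorted high to low: Bidder A 90 > Bidder D 70 > Bidder J 44 > Bidder M 39 > Bidder N 36 > Bidder T 12.
Bidder A wins with the top bid and pays the second-highest, 70.
Surplus = 90 − 70 = 20.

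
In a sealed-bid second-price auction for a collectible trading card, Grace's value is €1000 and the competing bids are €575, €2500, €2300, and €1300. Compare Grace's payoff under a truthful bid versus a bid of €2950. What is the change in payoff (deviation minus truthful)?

The highest competing bid is €2500.
Bidding truthfully at €1000: the top bid is €2500 (a rival), so Grace loses. Payoff = €0.
Bidding €2950: Grace has the top bid, wins, and pays the second-highest bid €2500. Payoff = €1000 − €2500 = -€1500.
Change = -€1500 − €0 = -€1500.

Change in payoff: -€1500.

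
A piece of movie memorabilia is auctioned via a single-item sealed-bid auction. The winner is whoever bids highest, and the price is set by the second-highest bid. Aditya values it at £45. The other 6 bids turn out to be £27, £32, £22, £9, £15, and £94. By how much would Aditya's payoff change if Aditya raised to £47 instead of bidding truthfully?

Change in payoff: £0.

The highest competing bid is £94.
Bidding truthfully at £45: the top bid is £94 (a rival), so Aditya loses. Payoff = £0.
Bidding £47: the top bid is £94 (a rival), so Aditya loses. Payoff = £0.
Change = £0 − £0 = £0.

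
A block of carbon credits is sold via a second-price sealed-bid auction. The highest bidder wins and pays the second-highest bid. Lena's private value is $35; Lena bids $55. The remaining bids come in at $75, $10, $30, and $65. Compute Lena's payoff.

$0

Highest competing bid: $75.
Lena's bid $55 is not the highest, so Lena loses, pays nothing, and earns zero payoff.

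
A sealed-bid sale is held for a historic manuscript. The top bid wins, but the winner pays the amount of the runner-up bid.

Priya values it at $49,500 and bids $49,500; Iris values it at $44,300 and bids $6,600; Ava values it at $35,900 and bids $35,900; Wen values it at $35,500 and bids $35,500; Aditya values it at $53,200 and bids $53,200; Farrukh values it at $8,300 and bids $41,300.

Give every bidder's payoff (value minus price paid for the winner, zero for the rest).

Payoffs: Priya $0, Iris $0, Ava $0, Wen $0, Aditya $3,700, Farrukh $0.

Ordered from highest: Aditya $53,200, then Priya $49,500, then Farrukh $41,300, then Ava $35,900, then Wen $35,500, then Iris $6,600.
Aditya has the top bid and wins; the price is the second-highest bid, $49,500.
Aditya's payoff = $53,200 − $49,500 = $3,700. All other bidders lose, so their payoff is 0.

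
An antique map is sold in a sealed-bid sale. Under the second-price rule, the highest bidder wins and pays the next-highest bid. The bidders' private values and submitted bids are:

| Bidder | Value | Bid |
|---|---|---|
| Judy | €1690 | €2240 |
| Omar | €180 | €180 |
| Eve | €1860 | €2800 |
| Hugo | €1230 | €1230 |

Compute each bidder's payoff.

Ordered from highest: Eve €2800; Judy €2240; Hugo €1230; Omar €180.
Eve has the top bid and wins; the price is the second-highest bid, €2240.
Eve's payoff = €1860 − €2240 = -€380. All other bidders lose, so their payoff is 0.

Payoffs: Judy €0, Omar €0, Eve -€380, Hugo €0.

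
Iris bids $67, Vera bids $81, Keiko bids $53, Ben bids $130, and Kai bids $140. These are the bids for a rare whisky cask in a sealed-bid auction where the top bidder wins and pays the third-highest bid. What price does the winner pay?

Ranking the bids: Kai $140 > Ben $130 > Vera $81 > Iris $67 > Keiko $53.
Kai is the highest bidder, so Kai wins.
Under the third-price rule, the price is the third-highest bid: $81.

The winner pays $81.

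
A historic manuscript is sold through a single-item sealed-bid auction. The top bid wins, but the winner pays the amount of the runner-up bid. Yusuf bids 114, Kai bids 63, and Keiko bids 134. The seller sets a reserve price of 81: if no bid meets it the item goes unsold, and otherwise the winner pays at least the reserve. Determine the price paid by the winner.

Price paid: 114.

Ordered from highest: Keiko 134; Yusuf 114; Kai 63.
Keiko has the highest bid, so Keiko wins.
The second-highest bid is 114, which exceeds the reserve, so that sets the price.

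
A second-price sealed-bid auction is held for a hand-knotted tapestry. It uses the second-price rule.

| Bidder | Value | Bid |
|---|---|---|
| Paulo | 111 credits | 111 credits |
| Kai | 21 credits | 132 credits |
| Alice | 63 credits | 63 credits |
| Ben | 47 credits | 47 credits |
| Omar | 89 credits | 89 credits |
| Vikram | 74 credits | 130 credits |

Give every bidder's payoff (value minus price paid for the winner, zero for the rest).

Sorted high to low: Kai 132 credits, then Vikram 130 credits, then Paulo 111 credits, then Omar 89 credits, then Alice 63 credits, then Ben 47 credits.
Kai has the top bid and wins; the price is the second-highest bid, 130 credits.
Kai's payoff = 21 credits − 130 credits = -109 credits. All other bidders lose, so their payoff is 0.

Payoffs: Paulo 0 credits, Kai -109 credits, Alice 0 credits, Ben 0 credits, Omar 0 credits, Vikram 0 credits.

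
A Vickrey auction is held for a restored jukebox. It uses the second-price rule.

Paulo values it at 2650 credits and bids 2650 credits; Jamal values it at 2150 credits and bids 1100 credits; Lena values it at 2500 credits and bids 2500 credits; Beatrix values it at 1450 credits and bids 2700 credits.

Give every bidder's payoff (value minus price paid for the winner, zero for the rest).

Paulo 0 credits, Jamal 0 credits, Lena 0 credits, Beatrix -1200 credits.

Ranking the bids: Beatrix 2700 credits; Paulo 2650 credits; Lena 2500 credits; Jamal 1100 credits.
Beatrix has the top bid and wins; the price is the second-highest bid, 2650 credits.
Beatrix's payoff = 1450 credits − 2650 credits = -1200 credits. All other bidders lose, so their payoff is 0.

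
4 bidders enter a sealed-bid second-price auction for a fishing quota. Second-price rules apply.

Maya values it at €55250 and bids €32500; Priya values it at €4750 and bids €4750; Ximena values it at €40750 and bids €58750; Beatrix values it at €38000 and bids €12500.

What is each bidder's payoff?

Payoffs: Maya €0, Priya €0, Ximena €8250, Beatrix €0.

Sorted high to low: Ximena €58750, then Maya €32500, then Beatrix €12500, then Priya €4750.
Ximena has the top bid and wins; the price is the second-highest bid, €32500.
Ximena's payoff = €40750 − €32500 = €8250. All other bidders lose, so their payoff is 0.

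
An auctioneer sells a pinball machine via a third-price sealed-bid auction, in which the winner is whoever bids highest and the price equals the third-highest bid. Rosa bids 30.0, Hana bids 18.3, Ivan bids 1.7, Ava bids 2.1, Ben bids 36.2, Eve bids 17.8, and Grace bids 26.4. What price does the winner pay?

26.4

Ordered from highest: Ben 36.2 > Rosa 30.0 > Grace 26.4 > Hana 18.3 > Eve 17.8 > Ava 2.1 > Ivan 1.7.
Ben is the highest bidder, so Ben wins.
Under the third-price rule, the price is the third-highest bid: 26.4.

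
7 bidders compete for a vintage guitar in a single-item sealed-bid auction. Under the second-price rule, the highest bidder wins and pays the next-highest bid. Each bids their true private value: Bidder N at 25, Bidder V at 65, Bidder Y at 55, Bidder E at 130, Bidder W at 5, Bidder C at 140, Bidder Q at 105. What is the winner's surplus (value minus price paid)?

Winner's surplus: 10.

Sorted high to low: Bidder C 140; Bidder E 130; Bidder Q 105; Bidder V 65; Bidder Y 55; Bidder N 25; Bidder W 5.
Bidder C wins with the top bid and pays the second-highest, 130.
Surplus = 140 − 130 = 10.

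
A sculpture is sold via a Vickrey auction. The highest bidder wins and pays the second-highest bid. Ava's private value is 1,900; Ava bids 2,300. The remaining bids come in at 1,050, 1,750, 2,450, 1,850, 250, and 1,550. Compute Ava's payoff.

Highest competing bid: 2,450.
Ava's bid 2,300 is not the highest, so Ava loses, pays nothing, and earns zero payoff.

Payoff = 0.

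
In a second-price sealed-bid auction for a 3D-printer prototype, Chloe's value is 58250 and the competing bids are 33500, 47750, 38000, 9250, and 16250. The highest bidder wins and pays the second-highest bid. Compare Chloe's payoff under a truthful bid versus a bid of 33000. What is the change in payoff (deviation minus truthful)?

-10500

The highest competing bid is 47750.
Bidding truthfully at 58250: Chloe has the top bid, wins, and pays the second-highest bid 47750. Payoff = 58250 − 47750 = 10500.
Bidding 33000: the top bid is 47750 (a rival), so Chloe loses. Payoff = 0.
Change = 0 − 10500 = -10500.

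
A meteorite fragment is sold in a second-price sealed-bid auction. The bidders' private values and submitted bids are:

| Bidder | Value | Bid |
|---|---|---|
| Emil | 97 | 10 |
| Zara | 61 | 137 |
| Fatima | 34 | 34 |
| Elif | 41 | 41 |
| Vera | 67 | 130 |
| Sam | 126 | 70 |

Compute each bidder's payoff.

Ranking the bids: Zara 137 > Vera 130 > Sam 70 > Elif 41 > Fatima 34 > Emil 10.
Zara has the top bid and wins; the price is the second-highest bid, 130.
Zara's payoff = 61 − 130 = -69. All other bidders lose, so their payoff is 0.

Payoffs: Emil 0, Zara -69, Fatima 0, Elif 0, Vera 0, Sam 0.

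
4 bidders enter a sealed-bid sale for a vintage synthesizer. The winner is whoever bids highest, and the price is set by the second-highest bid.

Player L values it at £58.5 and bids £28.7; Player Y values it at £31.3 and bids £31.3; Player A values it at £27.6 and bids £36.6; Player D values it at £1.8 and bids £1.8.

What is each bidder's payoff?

Payoffs: Player L £0.0, Player Y £0.0, Player A -£3.7, Player D £0.0.

Ranking the bids: Player A £36.6; Player Y £31.3; Player L £28.7; Player D £1.8.
Player A has the top bid and wins; the price is the second-highest bid, £31.3.
Player A's payoff = £27.6 − £31.3 = -£3.7. All other bidders lose, so their payoff is 0.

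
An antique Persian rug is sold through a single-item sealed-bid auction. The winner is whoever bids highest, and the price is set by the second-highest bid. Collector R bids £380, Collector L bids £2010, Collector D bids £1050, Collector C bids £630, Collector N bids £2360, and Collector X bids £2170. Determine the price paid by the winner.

Sorted high to low: Collector N £2360; Collector X £2170; Collector L £2010; Collector D £1050; Collector C £630; Collector R £380.
Collector N has the highest bid, so Collector N wins.
The second-highest bid is £2170, so that is what Collector N pays.

Price paid: £2170.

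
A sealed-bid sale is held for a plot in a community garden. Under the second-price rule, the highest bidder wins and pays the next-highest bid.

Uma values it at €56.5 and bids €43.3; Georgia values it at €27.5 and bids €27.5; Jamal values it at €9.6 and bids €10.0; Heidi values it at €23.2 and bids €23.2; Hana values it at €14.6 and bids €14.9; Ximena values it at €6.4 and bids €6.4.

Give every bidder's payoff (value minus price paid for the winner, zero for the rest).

Payoffs: Uma €29.0, Georgia €0.0, Jamal €0.0, Heidi €0.0, Hana €0.0, Ximena €0.0.

Bids in descending order: Uma €43.3 > Georgia €27.5 > Heidi €23.2 > Hana €14.9 > Jamal €10.0 > Ximena €6.4.
Uma has the top bid and wins; the price is the second-highest bid, €27.5.
Uma's payoff = €56.5 − €27.5 = €29.0. All other bidders lose, so their payoff is 0.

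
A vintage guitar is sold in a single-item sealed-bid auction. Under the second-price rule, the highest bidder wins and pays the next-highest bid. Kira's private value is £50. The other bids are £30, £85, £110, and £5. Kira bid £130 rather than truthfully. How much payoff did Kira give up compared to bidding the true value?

The highest competing bid is £110.
Bidding truthfully at £50: the top bid is £110 (a rival), so Kira loses. Payoff = £0.
Bidding £130: Kira has the top bid, wins, and pays the second-highest bid £110. Payoff = £50 − £110 = -£60.
Regret = truthful payoff − actual payoff = £0 − -£60 = £60.
This is the dominant-strategy logic: truthful bidding weakly beats any alternative.

£60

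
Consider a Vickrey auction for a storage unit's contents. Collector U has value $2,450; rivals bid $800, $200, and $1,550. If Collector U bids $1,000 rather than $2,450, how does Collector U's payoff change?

The highest competing bid is $1,550.
Bidding truthfully at $2,450: Collector U has the top bid, wins, and pays the second-highest bid $1,550. Payoff = $2,450 − $1,550 = $900.
Bidding $1,000: the top bid is $1,550 (a rival), so Collector U loses. Payoff = $0.
Change = $0 − $900 = -$900.

Change in payoff: -$900.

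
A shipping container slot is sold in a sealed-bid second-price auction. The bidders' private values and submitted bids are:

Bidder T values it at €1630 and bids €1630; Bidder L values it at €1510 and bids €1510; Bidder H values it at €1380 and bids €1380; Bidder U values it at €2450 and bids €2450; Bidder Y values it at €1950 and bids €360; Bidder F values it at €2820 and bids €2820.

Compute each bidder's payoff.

Bids in descending order: Bidder F €2820; Bidder U €2450; Bidder T €1630; Bidder L €1510; Bidder H €1380; Bidder Y €360.
Bidder F has the top bid and wins; the price is the second-highest bid, €2450.
Bidder F's payoff = €2820 − €2450 = €370. All other bidders lose, so their payoff is 0.

Bidder T €0, Bidder L €0, Bidder H €0, Bidder U €0, Bidder Y €0, Bidder F €370.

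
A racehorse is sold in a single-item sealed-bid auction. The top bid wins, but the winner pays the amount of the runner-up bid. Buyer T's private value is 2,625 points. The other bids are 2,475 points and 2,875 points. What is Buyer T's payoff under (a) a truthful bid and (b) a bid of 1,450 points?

The highest competing bid is 2,875 points.
Bidding truthfully at 2,625 points: the top bid is 2,875 points (a rival), so Buyer T loses. Payoff = 0 points.
Bidding 1,450 points: the top bid is 2,875 points (a rival), so Buyer T loses. Payoff = 0 points.
The bid only affects whether you win, not the price — here both bids land on the same side of the top rival bid, so the deviation is payoff-neutral.

Truthful: 0 points; alternative: 0 points.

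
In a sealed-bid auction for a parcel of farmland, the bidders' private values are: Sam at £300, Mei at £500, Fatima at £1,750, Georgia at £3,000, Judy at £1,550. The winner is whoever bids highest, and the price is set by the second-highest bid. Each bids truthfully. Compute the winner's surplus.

Sorted high to low: Georgia £3,000, then Fatima £1,750, then Judy £1,550, then Mei £500, then Sam £300.
Georgia wins with the top bid and pays the second-highest, £1,750.
Surplus = £3,000 − £1,750 = £1,250.

Winner's surplus: £1,250.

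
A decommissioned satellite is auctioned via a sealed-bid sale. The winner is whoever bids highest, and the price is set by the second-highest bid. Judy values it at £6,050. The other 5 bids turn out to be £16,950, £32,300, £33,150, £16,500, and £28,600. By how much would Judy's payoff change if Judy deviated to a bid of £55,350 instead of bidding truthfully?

The highest competing bid is £33,150.
Bidding truthfully at £6,050: the top bid is £33,150 (a rival), so Judy loses. Payoff = £0.
Bidding £55,350: Judy has the top bid, wins, and pays the second-highest bid £33,150. Payoff = £6,050 − £33,150 = -£27,100.
Change = -£27,100 − £0 = -£27,100.

-£27,100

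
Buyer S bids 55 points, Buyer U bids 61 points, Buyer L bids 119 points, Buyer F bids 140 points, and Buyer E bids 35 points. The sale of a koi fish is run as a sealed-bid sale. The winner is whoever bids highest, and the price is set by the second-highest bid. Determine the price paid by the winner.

The winner pays 119 points.

Sorted high to low: Buyer F 140 points, then Buyer L 119 points, then Buyer U 61 points, then Buyer S 55 points, then Buyer E 35 points.
Buyer F has the highest bid, so Buyer F wins.
The second-highest bid is 119 points, so that is what Buyer F pays.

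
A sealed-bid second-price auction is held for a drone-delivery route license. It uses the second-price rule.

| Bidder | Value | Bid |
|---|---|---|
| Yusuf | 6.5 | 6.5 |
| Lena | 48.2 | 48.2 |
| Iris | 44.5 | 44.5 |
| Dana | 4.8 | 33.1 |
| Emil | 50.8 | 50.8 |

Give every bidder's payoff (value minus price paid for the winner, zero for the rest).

Yusuf 0.0, Lena 0.0, Iris 0.0, Dana 0.0, Emil 2.6.

Bids in descending order: Emil 50.8 > Lena 48.2 > Iris 44.5 > Dana 33.1 > Yusuf 6.5.
Emil has the top bid and wins; the price is the second-highest bid, 48.2.
Emil's payoff = 50.8 − 48.2 = 2.6. All other bidders lose, so their payoff is 0.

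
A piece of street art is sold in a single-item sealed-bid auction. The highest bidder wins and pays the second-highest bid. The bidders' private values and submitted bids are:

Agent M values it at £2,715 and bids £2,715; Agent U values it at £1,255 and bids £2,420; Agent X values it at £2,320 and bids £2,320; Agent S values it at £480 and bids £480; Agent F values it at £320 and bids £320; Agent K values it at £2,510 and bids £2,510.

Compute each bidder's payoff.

Bids in descending order: Agent M £2,715; Agent K £2,510; Agent U £2,420; Agent X £2,320; Agent S £480; Agent F £320.
Agent M has the top bid and wins; the price is the second-highest bid, £2,510.
Agent M's payoff = £2,715 − £2,510 = £205. All other bidders lose, so their payoff is 0.

Agent M £205, Agent U £0, Agent X £0, Agent S £0, Agent F £0, Agent K £0.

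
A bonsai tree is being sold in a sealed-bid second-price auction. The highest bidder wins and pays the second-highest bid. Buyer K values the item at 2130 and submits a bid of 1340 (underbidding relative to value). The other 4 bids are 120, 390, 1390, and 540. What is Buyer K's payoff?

Payoff = 0.

Highest competing bid: 1390.
Buyer K's bid 1340 is not the highest, so Buyer K loses, pays nothing, and earns zero payoff.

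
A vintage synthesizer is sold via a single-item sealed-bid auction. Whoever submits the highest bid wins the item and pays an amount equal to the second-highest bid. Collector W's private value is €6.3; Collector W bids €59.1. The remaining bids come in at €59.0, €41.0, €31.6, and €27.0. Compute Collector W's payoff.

Payoff = -€52.7.

Highest competing bid: €59.0.
Collector W's bid €59.1 is the highest overall, so Collector W wins and pays the second-highest bid, €59.0.
Payoff = value − price = €6.3 − €59.0 = -€52.7.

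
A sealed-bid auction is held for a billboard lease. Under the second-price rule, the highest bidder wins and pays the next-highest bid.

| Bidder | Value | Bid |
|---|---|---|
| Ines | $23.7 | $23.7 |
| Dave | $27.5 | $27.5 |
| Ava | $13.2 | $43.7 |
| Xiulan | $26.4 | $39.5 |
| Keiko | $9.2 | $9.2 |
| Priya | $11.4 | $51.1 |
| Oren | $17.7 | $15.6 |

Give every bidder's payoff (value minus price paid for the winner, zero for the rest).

Payoffs: Ines $0.0, Dave $0.0, Ava $0.0, Xiulan $0.0, Keiko $0.0, Priya -$32.3, Oren $0.0.

Bids in descending order: Priya $51.1; Ava $43.7; Xiulan $39.5; Dave $27.5; Ines $23.7; Oren $15.6; Keiko $9.2.
Priya has the top bid and wins; the price is the second-highest bid, $43.7.
Priya's payoff = $11.4 − $43.7 = -$32.3. All other bidders lose, so their payoff is 0.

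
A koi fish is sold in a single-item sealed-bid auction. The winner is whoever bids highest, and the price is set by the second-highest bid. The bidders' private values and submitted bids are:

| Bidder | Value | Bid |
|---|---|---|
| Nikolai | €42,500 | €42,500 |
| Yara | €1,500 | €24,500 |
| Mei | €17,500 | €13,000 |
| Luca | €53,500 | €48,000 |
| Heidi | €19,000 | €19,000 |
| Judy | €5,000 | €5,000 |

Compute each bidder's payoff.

Nikolai €0, Yara €0, Mei €0, Luca €11,000, Heidi €0, Judy €0.

Bids in descending order: Luca €48,000 > Nikolai €42,500 > Yara €24,500 > Heidi €19,000 > Mei €13,000 > Judy €5,000.
Luca has the top bid and wins; the price is the second-highest bid, €42,500.
Luca's payoff = €53,500 − €42,500 = €11,000. All other bidders lose, so their payoff is 0.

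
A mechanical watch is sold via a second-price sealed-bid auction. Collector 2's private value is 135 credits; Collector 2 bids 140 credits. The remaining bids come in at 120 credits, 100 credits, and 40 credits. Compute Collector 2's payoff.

Payoff = 15 credits.

Highest competing bid: 120 credits.
Collector 2's bid 140 credits is the highest overall, so Collector 2 wins and pays the second-highest bid, 120 credits.
Payoff = value − price = 135 credits − 120 credits = 15 credits.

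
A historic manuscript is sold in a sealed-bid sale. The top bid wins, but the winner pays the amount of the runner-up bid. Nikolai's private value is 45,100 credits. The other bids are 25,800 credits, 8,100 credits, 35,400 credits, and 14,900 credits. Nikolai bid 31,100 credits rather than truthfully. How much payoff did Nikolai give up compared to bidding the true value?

The highest competing bid is 35,400 credits.
Bidding truthfully at 45,100 credits: Nikolai has the top bid, wins, and pays the second-highest bid 35,400 credits. Payoff = 45,100 credits − 35,400 credits = 9,700 credits.
Bidding 31,100 credits: the top bid is 35,400 credits (a rival), so Nikolai loses. Payoff = 0 credits.
Regret = truthful payoff − actual payoff = 9,700 credits − 0 credits = 9,700 credits.
Deviating from a truthful bid can only lose payoff in a second-price auction — never gain.

Payoff forgone: 9,700 credits.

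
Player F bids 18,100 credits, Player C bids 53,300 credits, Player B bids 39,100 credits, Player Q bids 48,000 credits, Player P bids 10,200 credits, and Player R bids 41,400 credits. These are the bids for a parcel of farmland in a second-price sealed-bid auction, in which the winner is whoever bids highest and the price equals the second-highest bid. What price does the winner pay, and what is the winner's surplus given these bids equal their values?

Price 48,000 credits; surplus 5,300 credits.

Ordered from highest: Player C 53,300 credits > Player Q 48,000 credits > Player R 41,400 credits > Player B 39,100 credits > Player F 18,100 credits > Player P 10,200 credits.
Player C is the highest bidder, so Player C wins.
Under the second-price rule, the price is the second-highest bid: 48,000 credits.
Surplus = 53,300 credits − 48,000 credits = 5,300 credits.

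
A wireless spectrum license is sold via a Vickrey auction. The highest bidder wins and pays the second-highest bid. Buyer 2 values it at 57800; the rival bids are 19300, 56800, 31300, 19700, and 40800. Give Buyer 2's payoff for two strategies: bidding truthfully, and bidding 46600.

The highest competing bid is 56800.
Bidding truthfully at 57800: Buyer 2 has the top bid, wins, and pays the second-highest bid 56800. Payoff = 57800 − 56800 = 1000.
Bidding 46600: the top bid is 56800 (a rival), so Buyer 2 loses. Payoff = 0.
This is the dominant-strategy logic: truthful bidding weakly beats any alternative.

(a) 1000  (b) 0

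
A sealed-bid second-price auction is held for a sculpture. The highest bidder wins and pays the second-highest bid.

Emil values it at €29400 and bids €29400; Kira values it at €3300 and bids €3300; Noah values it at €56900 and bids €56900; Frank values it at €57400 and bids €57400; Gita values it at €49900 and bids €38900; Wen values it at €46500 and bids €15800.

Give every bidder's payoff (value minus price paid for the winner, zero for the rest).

Bids in descending order: Frank €57400 > Noah €56900 > Gita €38900 > Emil €29400 > Wen €15800 > Kira €3300.
Frank has the top bid and wins; the price is the second-highest bid, €56900.
Frank's payoff = €57400 − €56900 = €500. All other bidders lose, so their payoff is 0.

Payoffs: Emil €0, Kira €0, Noah €0, Frank €500, Gita €0, Wen €0.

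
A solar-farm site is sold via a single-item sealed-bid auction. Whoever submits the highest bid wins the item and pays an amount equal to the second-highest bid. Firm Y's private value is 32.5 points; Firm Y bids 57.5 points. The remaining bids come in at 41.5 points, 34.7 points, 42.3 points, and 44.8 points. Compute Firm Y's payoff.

Highest competing bid: 44.8 points.
Firm Y's bid 57.5 points is the highest overall, so Firm Y wins and pays the second-highest bid, 44.8 points.
Payoff = value − price = 32.5 points − 44.8 points = -12.3 points.

Firm Y's payoff: -12.3 points.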